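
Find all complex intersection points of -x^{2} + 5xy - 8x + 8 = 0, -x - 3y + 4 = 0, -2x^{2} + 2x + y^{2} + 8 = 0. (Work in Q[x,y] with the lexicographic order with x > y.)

{(-2, 2)}

Compute a lex Gröbner basis by Buchberger's algorithm.
f_1 = -x^{2} + 5xy - 8x + 8, LT = x^{2}.
f_2 = -x - 3y + 4, LT = x.
f_3 = -2x^{2} + 2x + y^{2} + 8, LT = x^{2}.

S(f_1,f_2): lcm = x^{2}. S = -8xy + 12x - 8.
  leading term xy: subtract (8y)·f_2 from -8xy + 12x - 8 → 12x + 24y^{2} - 32y - 8
  leading term x: subtract (-12)·f_2 from 12x + 24y^{2} - 32y - 8 → 24y^{2} - 68y + 40
  leading term y^{2}: no divisor's leading term divides it; move 24y^{2} to the remainder.
  leading term y: no divisor's leading term divides it; move -68y to the remainder.
  leading term 1: no divisor's leading term divides it; move 40 to the remainder.
  remainder 24y^{2} - 68y + 40 ≠ 0; add h_4 = 24y^{2} - 68y + 40 to the basis.

S(f_1,f_3): lcm = x^{2}. S = -5xy + 9x + \tfrac{1}{2}y^{2} - 4.
  leading term xy: subtract (5y)·f_2 from -5xy + 9x + \tfrac{1}{2}y^{2} - 4 → 9x + \tfrac{31}{2}y^{2} - 20y - 4
  leading term x: subtract (-9)·f_2 from 9x + \tfrac{31}{2}y^{2} - 20y - 4 → \tfrac{31}{2}y^{2} - 47y + 32
  leading term y^{2}: subtract (\tfrac{31}{48})·h_4 from \tfrac{31}{2}y^{2} - 47y + 32 → -\tfrac{37}{12}y + \tfrac{37}{6}
  leading term y: no divisor's leading term divides it; move -\tfrac{37}{12}y to the remainder.
  leading term 1: no divisor's leading term divides it; move \tfrac{37}{6} to the remainder.
  remainder -\tfrac{37}{12}y + \tfrac{37}{6} ≠ 0; add h_5 = -\tfrac{37}{12}y + \tfrac{37}{6} to the basis.

The other S-polynomials (S(f_2,f_3), S(f_1,h_4), S(f_2,h_4), S(f_3,h_4), S(f_1,h_5), S(f_2,h_5), S(f_3,h_5), S(h_4,h_5)) all reduce to 0 modulo the current basis, so we have a Gröbner basis.
Inter-reduce: drop elements whose leading term is divisible by another's, tail-reduce, and make monic.
Reduced Gröbner basis: {x + 2, y - 2}.

Elimination: the polynomial y - 2 lies in the elimination ideal for y, so y ∈ {2}. For each such y, the remaining basis elements (now univariate) give the rest of the solution.
  y = 2: the earlier basis element becomes x + 2 = 0, giving x = -2 — point (-2, 2).
Check: every point annihilates each of the original generators.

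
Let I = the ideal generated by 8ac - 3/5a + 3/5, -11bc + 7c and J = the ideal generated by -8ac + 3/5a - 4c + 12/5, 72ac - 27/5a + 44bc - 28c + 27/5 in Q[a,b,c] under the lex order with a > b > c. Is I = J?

No, the ideals differ.

Two ideals are equal iff their reduced Gröbner bases coincide (the reduced basis is unique for a fixed ordering).
Buchberger on the first generating set:
f_1 = 8ac - 3/5a + 3/5, LT = ac.
f_2 = -11bc + 7c, LT = bc.

S(f_1,f_2): lcm = abc. S = -3/40ab + 7/11ac + 3/40b.
  leading term ab: no divisor's leading term divides it; move -3/40ab to the remainder.
  leading term ac: subtract (7/88)·f_1 from 7/11ac + 3/40b → 21/440a + 3/40b - 21/440
  leading term a: no divisor's leading term divides it; move 21/440a to the remainder.
  leading term b: no divisor's leading term divides it; move 3/40b to the remainder.
  leading term 1: no divisor's leading term divides it; move -21/440 to the remainder.
  remainder -3/40ab + 21/440a + 3/40b - 21/440 ≠ 0; add g_3 = -3/40ab + 21/440a + 3/40b - 21/440 to the basis.

The other S-polynomials (S(f_1,g_3), S(f_2,g_3)) all reduce to 0 modulo the current basis, so we have a Gröbner basis.
Inter-reduce: drop elements whose leading term is divisible by another's, tail-reduce, and make monic.
Reduced Gröbner basis: {ab - 7/11a - b + 7/11, ac - 3/40a + 3/40, bc - 7/11c}.

Buchberger on the second generating set:
h_1 = -8ac + 3/5a - 4c + 12/5, LT = ac.
h_2 = 72ac - 27/5a + 44bc - 28c + 27/5, LT = ac.

S(h_1,h_2): lcm = ac. S = -11/18bc + 8/9c - 3/8.
  leading term bc: no divisor's leading term divides it; move -11/18bc to the remainder.
  leading term c: no divisor's leading term divides it; move 8/9c to the remainder.
  leading term 1: no divisor's leading term divides it; move -3/8 to the remainder.
  remainder -11/18bc + 8/9c - 3/8 ≠ 0; add k_3 = -11/18bc + 8/9c - 3/8 to the basis.

S(h_1,k_3): lcm = abc. S = -3/40ab + 16/11ac - 27/44a + 1/2bc - 3/10b.
  leading term ab: no divisor's leading term divides it; move -3/40ab to the remainder.
  leading term ac: subtract (-2/11)·h_1 from 16/11ac - 27/44a + 1/2bc - 3/10b → -111/220a + 1/2bc - 3/10b - 8/11c + 24/55
  leading term a: no divisor's leading term divides it; move -111/220a to the remainder.
  leading term bc: subtract (-9/11)·k_3 from 1/2bc - 3/10b - 8/11c + 24/55 → -3/10b + 57/440
  leading term b: no divisor's leading term divides it; move -3/10b to the remainder.
  leading term 1: no divisor's leading term divides it; move 57/440 to the remainder.
  remainder -3/40ab - 111/220a - 3/10b + 57/440 ≠ 0; add k_4 = -3/40ab - 111/220a - 3/10b + 57/440 to the basis.

The other S-polynomials (S(h_2,k_3), S(h_1,k_4), S(h_2,k_4), S(k_3,k_4)) all reduce to 0 modulo the current basis, so we have a Gröbner basis.
Inter-reduce: drop elements whose leading term is divisible by another's, tail-reduce, and make monic.
Reduced Gröbner basis: {ab + 74/11a + 4b - 19/11, ac - 3/40a + 1/2c - 3/10, bc - 16/11c + 27/44}.

The bases are distinct; the ideals are different.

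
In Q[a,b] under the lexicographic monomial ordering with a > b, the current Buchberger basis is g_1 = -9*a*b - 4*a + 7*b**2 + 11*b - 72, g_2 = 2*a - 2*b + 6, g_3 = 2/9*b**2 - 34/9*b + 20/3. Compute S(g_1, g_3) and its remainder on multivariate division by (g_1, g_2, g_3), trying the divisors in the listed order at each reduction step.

lcm(LM(g_1), LM(g_3)) = a*b**2.
S = (lcm/LT(g_1))·g_1 − (lcm/LT(g_3))·g_3 = 157/9*a*b - 30*a - 7/9*b**3 - 11/9*b**2 + 8*b.
Reduce S modulo (g_1, g_2, g_3) in that order:
  leading term a*b: subtract (-157/81)·g_1 from 157/9*a*b - 30*a - 7/9*b**3 - 11/9*b**2 + 8*b → -3058/81*a - 7/9*b**3 + 1000/81*b**2 + 2375/81*b - 1256/9
  leading term a: subtract (-1529/81)·g_2 from -3058/81*a - 7/9*b**3 + 1000/81*b**2 + 2375/81*b - 1256/9 → -7/9*b**3 + 1000/81*b**2 - 683/81*b - 710/27
  leading term b**3: subtract (-7/2*b)·g_3 from -7/9*b**3 + 1000/81*b**2 - 683/81*b - 710/27 → -71/81*b**2 + 1207/81*b - 710/27
  leading term b**2: subtract (-71/18)·g_3 from -71/81*b**2 + 1207/81*b - 710/27 → 0
The remainder is 0, so this S-polynomial contributes no new basis element.

S(g_1, g_3) = 157/9*a*b - 30*a - 7/9*b**3 - 11/9*b**2 + 8*b; remainder on division = 0.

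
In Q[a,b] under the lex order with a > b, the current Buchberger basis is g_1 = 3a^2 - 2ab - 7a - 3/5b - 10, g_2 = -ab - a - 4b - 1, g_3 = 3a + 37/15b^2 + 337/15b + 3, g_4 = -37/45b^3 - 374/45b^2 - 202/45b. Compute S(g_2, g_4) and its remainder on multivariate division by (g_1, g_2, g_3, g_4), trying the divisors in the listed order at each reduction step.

S(g_2, g_4) = -337/37ab^2 - 202/37ab + 4b^3 + b^2; remainder on division = 0.

lcm(LM(g_2), LM(g_4)) = ab^3.
S = (lcm/LT(g_2))·g_2 − (lcm/LT(g_4))·g_4 = -337/37ab^2 - 202/37ab + 4b^3 + b^2.
Reduce S modulo (g_1, g_2, g_3, g_4) in that order:
  leading term ab^2: subtract (337/37b)·g_2 from -337/37ab^2 - 202/37ab + 4b^3 + b^2 → 135/37ab + 4b^3 + 1385/37b^2 + 337/37b
  leading term ab: subtract (-135/37)·g_2 from 135/37ab + 4b^3 + 1385/37b^2 + 337/37b → -135/37a + 4b^3 + 1385/37b^2 - 203/37b - 135/37
  leading term a: subtract (-45/37)·g_3 from -135/37a + 4b^3 + 1385/37b^2 - 203/37b - 135/37 → 4b^3 + 1496/37b^2 + 808/37b
  leading term b^3: subtract (-180/37)·g_4 from 4b^3 + 1496/37b^2 + 808/37b → 0
The remainder is 0, so this S-polynomial contributes no new basis element.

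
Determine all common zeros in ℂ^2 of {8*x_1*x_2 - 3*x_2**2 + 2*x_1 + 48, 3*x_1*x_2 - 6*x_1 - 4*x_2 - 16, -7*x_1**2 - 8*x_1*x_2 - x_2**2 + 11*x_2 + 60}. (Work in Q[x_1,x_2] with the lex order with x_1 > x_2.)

Compute a lex Gröbner basis by Buchberger's algorithm.
f_1 = 8*x_1*x_2 + 2*x_1 - 3*x_2**2 + 48, LT = x_1*x_2.
f_2 = 3*x_1*x_2 - 6*x_1 - 4*x_2 - 16, LT = x_1*x_2.
f_3 = -7*x_1**2 - 8*x_1*x_2 - x_2**2 + 11*x_2 + 60, LT = x_1**2.

S(f_1,f_2): lcm = x_1*x_2. S = 9/4*x_1 - 3/8*x_2**2 + 4/3*x_2 + 34/3.
  leading term x_1: no divisor's leading term divides it; move 9/4*x_1 to the remainder.
  leading term x_2**2: no divisor's leading term divides it; move -3/8*x_2**2 to the remainder.
  leading term x_2: no divisor's leading term divides it; move 4/3*x_2 to the remainder.
  leading term 1: no divisor's leading term divides it; move 34/3 to the remainder.
  remainder 9/4*x_1 - 3/8*x_2**2 + 4/3*x_2 + 34/3 ≠ 0; add h_4 = 9/4*x_1 - 3/8*x_2**2 + 4/3*x_2 + 34/3 to the basis.

S(f_1,f_3): lcm = x_1**2*x_2. S = 1/4*x_1**2 - 85/56*x_1*x_2**2 + 6*x_1 - 1/7*x_2**3 + 11/7*x_2**2 + 60/7*x_2.
  leading term x_1**2: subtract (-1/28)·f_3 from 1/4*x_1**2 - 85/56*x_1*x_2**2 + 6*x_1 - 1/7*x_2**3 + 11/7*x_2**2 + 60/7*x_2 → -85/56*x_1*x_2**2 - 2/7*x_1*x_2 + 6*x_1 - 1/7*x_2**3 + 43/28*x_2**2 + 251/28*x_2 + 15/7
  leading term x_1*x_2**2: subtract (-85/448*x_2)·f_1 from -85/56*x_1*x_2**2 - 2/7*x_1*x_2 + 6*x_1 - 1/7*x_2**3 + 43/28*x_2**2 + 251/28*x_2 + 15/7 → 3/32*x_1*x_2 + 6*x_1 - 319/448*x_2**3 + 43/28*x_2**2 + 253/14*x_2 + 15/7
  leading term x_1*x_2: subtract (3/256)·f_1 from 3/32*x_1*x_2 + 6*x_1 - 319/448*x_2**3 + 43/28*x_2**2 + 253/14*x_2 + 15/7 → 765/128*x_1 - 319/448*x_2**3 + 2815/1792*x_2**2 + 253/14*x_2 + 177/112
  leading term x_1: subtract (85/32)·h_4 from 765/128*x_1 - 319/448*x_2**3 + 2815/1792*x_2**2 + 253/14*x_2 + 177/112 → -319/448*x_2**3 + 575/224*x_2**2 + 2441/168*x_2 - 599/21
  leading term x_2**3: no divisor's leading term divides it; move -319/448*x_2**3 to the remainder.
  leading term x_2**2: no divisor's leading term divides it; move 575/224*x_2**2 to the remainder.
  leading term x_2: no divisor's leading term divides it; move 2441/168*x_2 to the remainder.
  leading term 1: no divisor's leading term divides it; move -599/21 to the remainder.
  remainder -319/448*x_2**3 + 575/224*x_2**2 + 2441/168*x_2 - 599/21 ≠ 0; add h_5 = -319/448*x_2**3 + 575/224*x_2**2 + 2441/168*x_2 - 599/21 to the basis.

S(f_2,f_3): lcm = x_1**2*x_2. S = -2*x_1**2 - 8/7*x_1*x_2**2 - 4/3*x_1*x_2 - 16/3*x_1 - 1/7*x_2**3 + 11/7*x_2**2 + 60/7*x_2.
  leading term x_1**2: subtract (2/7)·f_3 from -2*x_1**2 - 8/7*x_1*x_2**2 - 4/3*x_1*x_2 - 16/3*x_1 - 1/7*x_2**3 + 11/7*x_2**2 + 60/7*x_2 → -8/7*x_1*x_2**2 + 20/21*x_1*x_2 - 16/3*x_1 - 1/7*x_2**3 + 13/7*x_2**2 + 38/7*x_2 - 120/7
  leading term x_1*x_2**2: subtract (-1/7*x_2)·f_1 from -8/7*x_1*x_2**2 + 20/21*x_1*x_2 - 16/3*x_1 - 1/7*x_2**3 + 13/7*x_2**2 + 38/7*x_2 - 120/7 → 26/21*x_1*x_2 - 16/3*x_1 - 4/7*x_2**3 + 13/7*x_2**2 + 86/7*x_2 - 120/7
  leading term x_1*x_2: subtract (13/84)·f_1 from 26/21*x_1*x_2 - 16/3*x_1 - 4/7*x_2**3 + 13/7*x_2**2 + 86/7*x_2 - 120/7 → -79/14*x_1 - 4/7*x_2**3 + 65/28*x_2**2 + 86/7*x_2 - 172/7
  leading term x_1: subtract (-158/63)·h_4 from -79/14*x_1 - 4/7*x_2**3 + 65/28*x_2**2 + 86/7*x_2 - 172/7 → -4/7*x_2**3 + 29/21*x_2**2 + 422/27*x_2 + 104/27
  leading term x_2**3: subtract (256/319)·h_5 from -4/7*x_2**3 + 29/21*x_2**2 + 422/27*x_2 + 104/27 → -4549/6699*x_2**2 + 239318/60291*x_2 + 1612328/60291
  leading term x_2**2: no divisor's leading term divides it; move -4549/6699*x_2**2 to the remainder.
  leading term x_2: no divisor's leading term divides it; move 239318/60291*x_2 to the remainder.
  leading term 1: no divisor's leading term divides it; move 1612328/60291 to the remainder.
  remainder -4549/6699*x_2**2 + 239318/60291*x_2 + 1612328/60291 ≠ 0; add h_6 = -4549/6699*x_2**2 + 239318/60291*x_2 + 1612328/60291 to the basis.

S(f_1,h_4): lcm = x_1*x_2. S = 1/4*x_1 + 1/6*x_2**3 - 209/216*x_2**2 - 136/27*x_2 + 6.
  leading term x_1: subtract (1/9)·h_4 from 1/4*x_1 + 1/6*x_2**3 - 209/216*x_2**2 - 136/27*x_2 + 6 → 1/6*x_2**3 - 25/27*x_2**2 - 140/27*x_2 + 128/27
  leading term x_2**3: subtract (-224/957)·h_5 from 1/6*x_2**3 - 25/27*x_2**2 - 140/27*x_2 + 128/27 → -2800/8613*x_2**2 - 15368/8613*x_2 - 16672/8613
  leading term x_2**2: subtract (19600/40941)·h_6 from -2800/8613*x_2**2 - 15368/8613*x_2 - 16672/8613 → -4072952/1105407*x_2 - 16291808/1105407
  leading term x_2: no divisor's leading term divides it; move -4072952/1105407*x_2 to the remainder.
  leading term 1: no divisor's leading term divides it; move -16291808/1105407 to the remainder.
  remainder -4072952/1105407*x_2 - 16291808/1105407 ≠ 0; add h_7 = -4072952/1105407*x_2 - 16291808/1105407 to the basis.

The other S-polynomials (S(f_2,h_4), S(f_3,h_4), S(f_1,h_5), S(f_2,h_5), S(f_3,h_5), S(h_4,h_5), S(f_1,h_6), S(f_2,h_6), S(f_3,h_6), S(h_4,h_6), S(h_5,h_6), S(f_1,h_7), S(f_2,h_7), S(f_3,h_7), S(h_4,h_7), S(h_5,h_7), S(h_6,h_7)) all reduce to 0 modulo the current basis, so we have a Gröbner basis.
Inter-reduce: drop elements whose leading term is divisible by another's, tail-reduce, and make monic.
Reduced Gröbner basis: {x_1, x_2 + 4}.

Elimination: the polynomial x_2 + 4 lies in the elimination ideal for x_2, so x_2 ∈ {-4}. For each such x_2, the remaining basis elements (now univariate) give the rest of the solution.
  x_2 = -4: the earlier basis element becomes x_1 = 0, giving x_1 = 0 — point (0, -4).
Substituting each solution back into the original system confirms all equations vanish.

{(0, -4)}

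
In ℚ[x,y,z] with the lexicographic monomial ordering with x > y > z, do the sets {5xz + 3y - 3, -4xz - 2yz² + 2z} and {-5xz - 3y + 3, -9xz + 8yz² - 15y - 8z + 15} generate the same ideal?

Yes, the ideals are equal.

Equality of ideals is decidable: compute both reduced Gröbner bases (unique for the ordering) and check whether they agree.
Buchberger on the first generating set:
f_1 = 5xz + 3y - 3, LT = xz.
f_2 = -4xz - 2yz² + 2z, LT = xz.

S(f_1,f_2): lcm = xz. S = -½yz² + ⅗y + ½z - ⅗.
  leading term yz²: no divisor's leading term divides it; move -½yz² to the remainder.
  leading term y: no divisor's leading term divides it; move ⅗y to the remainder.
  leading term z: no divisor's leading term divides it; move ½z to the remainder.
  leading term 1: no divisor's leading term divides it; move -⅗ to the remainder.
  remainder -½yz² + ⅗y + ½z - ⅗ ≠ 0; add g_3 = -½yz² + ⅗y + ½z - ⅗ to the basis.

S(f_1,g_3): lcm = xyz². S = 6/5xy + xz - 6/5x + ⅗y²z - ⅗yz.
  leading term xy: no divisor's leading term divides it; move 6/5xy to the remainder.
  leading term xz: subtract (⅕)·f_1 from xz - 6/5x + ⅗y²z - ⅗yz → -6/5x + ⅗y²z - ⅗yz - ⅗y + ⅗
  leading term x: no divisor's leading term divides it; move -6/5x to the remainder.
  leading term y²z: no divisor's leading term divides it; move ⅗y²z to the remainder.
  leading term yz: no divisor's leading term divides it; move -⅗yz to the remainder.
  leading term y: no divisor's leading term divides it; move -⅗y to the remainder.
  leading term 1: no divisor's leading term divides it; move ⅗ to the remainder.
  remainder 6/5xy - 6/5x + ⅗y²z - ⅗yz - ⅗y + ⅗ ≠ 0; add g_4 = 6/5xy - 6/5x + ⅗y²z - ⅗yz - ⅗y + ⅗ to the basis.

The other S-polynomials (S(f_2,g_3), S(f_1,g_4), S(f_2,g_4), S(g_3,g_4)) all reduce to 0 modulo the current basis, so we have a Gröbner basis.
Inter-reduce: drop elements whose leading term is divisible by another's, tail-reduce, and make monic.
Reduced Gröbner basis: {xy - x + ½y²z - ½yz - ½y + ½, xz + ⅗y - ⅗, yz² - 6/5y - z + 6/5}.

Buchberger on the second generating set:
h_1 = -5xz - 3y + 3, LT = xz.
h_2 = -9xz + 8yz² - 15y - 8z + 15, LT = xz.

S(h_1,h_2): lcm = xz. S = 8/9yz² - 16/15y - 8/9z + 16/15.
  leading term yz²: no divisor's leading term divides it; move 8/9yz² to the remainder.
  leading term y: no divisor's leading term divides it; move -16/15y to the remainder.
  leading term z: no divisor's leading term divides it; move -8/9z to the remainder.
  leading term 1: no divisor's leading term divides it; move 16/15 to the remainder.
  remainder 8/9yz² - 16/15y - 8/9z + 16/15 ≠ 0; add k_3 = 8/9yz² - 16/15y - 8/9z + 16/15 to the basis.

S(h_1,k_3): lcm = xyz². S = 6/5xy + xz - 6/5x + ⅗y²z - ⅗yz.
  leading term xy: no divisor's leading term divides it; move 6/5xy to the remainder.
  leading term xz: subtract (-⅕)·h_1 from xz - 6/5x + ⅗y²z - ⅗yz → -6/5x + ⅗y²z - ⅗yz - ⅗y + ⅗
  leading term x: no divisor's leading term divides it; move -6/5x to the remainder.
  leading term y²z: no divisor's leading term divides it; move ⅗y²z to the remainder.
  leading term yz: no divisor's leading term divides it; move -⅗yz to the remainder.
  leading term y: no divisor's leading term divides it; move -⅗y to the remainder.
  leading term 1: no divisor's leading term divides it; move ⅗ to the remainder.
  remainder 6/5xy - 6/5x + ⅗y²z - ⅗yz - ⅗y + ⅗ ≠ 0; add k_4 = 6/5xy - 6/5x + ⅗y²z - ⅗yz - ⅗y + ⅗ to the basis.

The other S-polynomials (S(h_2,k_3), S(h_1,k_4), S(h_2,k_4), S(k_3,k_4)) all reduce to 0 modulo the current basis, so we have a Gröbner basis.
Inter-reduce: drop elements whose leading term is divisible by another's, tail-reduce, and make monic.
Reduced Gröbner basis: {xy - x + ½y²z - ½yz - ½y + ½, xz + ⅗y - ⅗, yz² - 6/5y - z + 6/5}.

These coincide, so the ideals are equal.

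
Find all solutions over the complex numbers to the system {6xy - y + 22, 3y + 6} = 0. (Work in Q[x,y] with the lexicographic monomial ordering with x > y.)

Compute a lex Gröbner basis by Buchberger's algorithm.
f_1 = 6xy - y + 22, LT = xy.
f_2 = 3y + 6, LT = y.

S(f_1,f_2): lcm = xy. S = -2x - \tfrac{1}{6}y + \tfrac{11}{3}.
  reduce S modulo (f_1, f_2):
  remainder -2x + 4 ≠ 0; add h_3 = -2x + 4 to the basis.

The other S-polynomials (S(f_1,h_3), S(f_2,h_3)) all reduce to 0 modulo the current basis, so we have a Gröbner basis.
Inter-reduce: drop elements whose leading term is divisible by another's, tail-reduce, and make monic.
Reduced Gröbner basis: {x - 2, y + 2}.

A lex Gröbner basis eliminates variables successively. Here y + 2 depends only on y, with roots {-2}; lifting each root through the earlier basis elements recovers the full solutions.
  y = -2: the earlier basis element becomes x - 2 = 0, giving x = 2 — point (2, -2).

{(2, -2)}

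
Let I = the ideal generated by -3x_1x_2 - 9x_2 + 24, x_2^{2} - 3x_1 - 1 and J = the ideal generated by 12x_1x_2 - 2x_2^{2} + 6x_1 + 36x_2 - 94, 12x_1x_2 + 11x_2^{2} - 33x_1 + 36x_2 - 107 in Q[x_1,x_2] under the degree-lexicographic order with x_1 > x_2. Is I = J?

Yes, the ideals are equal.

Two ideals are equal iff their reduced Gröbner bases coincide (the reduced basis is unique for a fixed ordering).
Buchberger on the first generating set:
f_1 = -3x_1x_2 - 9x_2 + 24, LT = x_1x_2.
f_2 = x_2^{2} - 3x_1 - 1, LT = x_2^{2}.

S(f_1,f_2): lcm = x_1x_2^{2}. S = 3x_1^{2} + 3x_2^{2} + x_1 - 8x_2.
  reduce S modulo (f_1, f_2):
  remainder 3x_1^{2} + 10x_1 - 8x_2 + 3 ≠ 0; add g_3 = 3x_1^{2} + 10x_1 - 8x_2 + 3 to the basis.

The other S-polynomials (S(f_1,g_3), S(f_2,g_3)) all reduce to 0 modulo the current basis, so we have a Gröbner basis.
Inter-reduce: drop elements whose leading term is divisible by another's, tail-reduce, and make monic.
Reduced Gröbner basis: {x_1^{2} + \tfrac{10}{3}x_1 - \tfrac{8}{3}x_2 + 1, x_1x_2 + 3x_2 - 8, x_2^{2} - 3x_1 - 1}.

Buchberger on the second generating set:
h_1 = 12x_1x_2 - 2x_2^{2} + 6x_1 + 36x_2 - 94, LT = x_1x_2.
h_2 = 12x_1x_2 + 11x_2^{2} - 33x_1 + 36x_2 - 107, LT = x_1x_2.

S(h_1,h_2): lcm = x_1x_2. S = -\tfrac{13}{12}x_2^{2} + \tfrac{13}{4}x_1 + \tfrac{13}{12}.
  reduce S modulo (h_1, h_2):
  remainder -\tfrac{13}{12}x_2^{2} + \tfrac{13}{4}x_1 + \tfrac{13}{12} ≠ 0; add k_3 = -\tfrac{13}{12}x_2^{2} + \tfrac{13}{4}x_1 + \tfrac{13}{12} to the basis.

S(h_1,k_3): lcm = x_1x_2^{2}. S = -\tfrac{1}{6}x_2^{3} + 3x_1^{2} + \tfrac{1}{2}x_1x_2 + 3x_2^{2} + x_1 - \tfrac{47}{6}x_2.
  reduce S modulo (h_1, h_2, k_3):
  remainder 3x_1^{2} + 10x_1 - 8x_2 + 3 ≠ 0; add k_4 = 3x_1^{2} + 10x_1 - 8x_2 + 3 to the basis.

The other S-polynomials (S(h_2,k_3), S(h_1,k_4), S(h_2,k_4), S(k_3,k_4)) all reduce to 0 modulo the current basis, so we have a Gröbner basis.
Inter-reduce: drop elements whose leading term is divisible by another's, tail-reduce, and make monic.
Reduced Gröbner basis: {x_1^{2} + \tfrac{10}{3}x_1 - \tfrac{8}{3}x_2 + 1, x_1x_2 + 3x_2 - 8, x_2^{2} - 3x_1 - 1}.

Same reduced basis, so the two generating sets span the same ideal.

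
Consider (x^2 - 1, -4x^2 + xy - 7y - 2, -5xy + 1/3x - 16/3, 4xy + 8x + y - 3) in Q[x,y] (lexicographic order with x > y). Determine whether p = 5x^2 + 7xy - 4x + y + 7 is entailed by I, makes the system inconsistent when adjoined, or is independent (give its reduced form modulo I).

First compute the reduced Gröbner basis of I by Buchberger's algorithm.
f_1 = x^2 - 1, LT = x^2.
f_2 = -4x^2 + xy - 7y - 2, LT = x^2.
f_3 = -5xy + 1/3x - 16/3, LT = xy.
f_4 = 4xy + 8x + y - 3, LT = xy.

S(f_1,f_2): lcm = x^2. S = 1/4xy - 7/4y - 3/2.
  leading term xy: subtract (-1/20)·f_3 from 1/4xy - 7/4y - 3/2 → 1/60x - 7/4y - 53/30
  leading term x: no divisor's leading term divides it; move 1/60x to the remainder.
  leading term y: no divisor's leading term divides it; move -7/4y to the remainder.
  leading term 1: no divisor's leading term divides it; move -53/30 to the remainder.
  remainder 1/60x - 7/4y - 53/30 ≠ 0; add h_5 = 1/60x - 7/4y - 53/30 to the basis.

S(f_1,f_3): lcm = x^2y. S = 1/15x^2 - 16/15x - y.
  leading term x^2: subtract (1/15)·f_1 from 1/15x^2 - 16/15x - y → -16/15x - y + 1/15
  leading term x: subtract (-64)·h_5 from -16/15x - y + 1/15 → -113y - 113
  leading term y: no divisor's leading term divides it; move -113y to the remainder.
  leading term 1: no divisor's leading term divides it; move -113 to the remainder.
  remainder -113y - 113 ≠ 0; add h_6 = -113y - 113 to the basis.

S(f_1,f_4): lcm = x^2y. S = -2x^2 - 1/4xy + 3/4x - y.
  leading term x^2: subtract (-2)·f_1 from -2x^2 - 1/4xy + 3/4x - y → -1/4xy + 3/4x - y - 2
  leading term xy: subtract (1/20)·f_3 from -1/4xy + 3/4x - y - 2 → 11/15x - y - 26/15
  leading term x: subtract (44)·h_5 from 11/15x - y - 26/15 → 76y + 76
  leading term y: subtract (-76/113)·h_6 from 76y + 76 → 0
  remainder 0.

S(f_2,f_3): lcm = x^2y. S = 1/15x^2 - 1/4xy^2 - 16/15x + 7/4y^2 + 1/2y.
  leading term x^2: subtract (1/15)·f_1 from 1/15x^2 - 1/4xy^2 - 16/15x + 7/4y^2 + 1/2y → -1/4xy^2 - 16/15x + 7/4y^2 + 1/2y + 1/15
  leading term xy^2: subtract (1/20y)·f_3 from -1/4xy^2 - 16/15x + 7/4y^2 + 1/2y + 1/15 → -1/60xy - 16/15x + 7/4y^2 + 23/30y + 1/15
  leading term xy: subtract (1/300)·f_3 from -1/60xy - 16/15x + 7/4y^2 + 23/30y + 1/15 → -961/900x + 7/4y^2 + 23/30y + 19/225
  leading term x: subtract (-961/15)·h_5 from -961/900x + 7/4y^2 + 23/30y + 19/225 → 7/4y^2 - 2227/20y - 1131/10
  leading term y^2: subtract (-7/452y)·h_6 from 7/4y^2 - 2227/20y - 1131/10 → -1131/10y - 1131/10
  leading term y: subtract (1131/1130)·h_6 from -1131/10y - 1131/10 → 0
  remainder 0.

S(f_2,f_4): lcm = x^2y. S = -2x^2 - 1/4xy^2 - 1/4xy + 3/4x + 7/4y^2 + 1/2y.
  leading term x^2: subtract (-2)·f_1 from -2x^2 - 1/4xy^2 - 1/4xy + 3/4x + 7/4y^2 + 1/2y → -1/4xy^2 - 1/4xy + 3/4x + 7/4y^2 + 1/2y - 2
  leading term xy^2: subtract (1/20y)·f_3 from -1/4xy^2 - 1/4xy + 3/4x + 7/4y^2 + 1/2y - 2 → -4/15xy + 3/4x + 7/4y^2 + 23/30y - 2
  leading term xy: subtract (4/75)·f_3 from -4/15xy + 3/4x + 7/4y^2 + 23/30y - 2 → 659/900x + 7/4y^2 + 23/30y - 386/225
  leading term x: subtract (659/15)·h_5 from 659/900x + 7/4y^2 + 23/30y - 386/225 → 7/4y^2 + 1553/20y + 759/10
  leading term y^2: subtract (-7/452y)·h_6 from 7/4y^2 + 1553/20y + 759/10 → 759/10y + 759/10
  leading term y: subtract (-759/1130)·h_6 from 759/10y + 759/10 → 0
  remainder 0.

S(f_3,f_4): lcm = xy. S = -31/15x - 1/4y + 109/60.
  leading term x: subtract (-124)·h_5 from -31/15x - 1/4y + 109/60 → -869/4y - 869/4
  leading term y: subtract (869/452)·h_6 from -869/4y - 869/4 → 0
  remainder 0.

S(f_1,h_5): lcm = x^2. S = 105xy + 106x - 1.
  leading term xy: subtract (-21)·f_3 from 105xy + 106x - 1 → 113x - 113
  leading term x: subtract (6780)·h_5 from 113x - 113 → 11865y + 11865
  leading term y: subtract (-105)·h_6 from 11865y + 11865 → 0
  remainder 0.

S(f_2,h_5): lcm = x^2. S = 419/4xy + 106x + 7/4y + 1/2.
  leading term xy: subtract (-419/20)·f_3 from 419/4xy + 106x + 7/4y + 1/2 → 6779/60x + 7/4y - 3337/30
  leading term x: subtract (6779)·h_5 from 6779/60x + 7/4y - 3337/30 → 11865y + 11865
  leading term y: subtract (-105)·h_6 from 11865y + 11865 → 0
  remainder 0.

S(f_3,h_5): lcm = xy. S = -1/15x + 105y^2 + 106y + 16/15.
  leading term x: subtract (-4)·h_5 from -1/15x + 105y^2 + 106y + 16/15 → 105y^2 + 99y - 6
  leading term y^2: subtract (-105/113y)·h_6 from 105y^2 + 99y - 6 → -6y - 6
  leading term y: subtract (6/113)·h_6 from -6y - 6 → 0
  remainder 0.

S(f_4,h_5): lcm = xy. S = 2x + 105y^2 + 425/4y - 3/4.
  leading term x: subtract (120)·h_5 from 2x + 105y^2 + 425/4y - 3/4 → 105y^2 + 1265/4y + 845/4
  leading term y^2: subtract (-105/113y)·h_6 from 105y^2 + 1265/4y + 845/4 → 845/4y + 845/4
  leading term y: subtract (-845/452)·h_6 from 845/4y + 845/4 → 0
  remainder 0.

S(f_1,h_6): leading monomials are coprime, so the S-polynomial reduces to 0 (Buchberger's first criterion).
S(f_2,h_6): leading monomials are coprime, so the S-polynomial reduces to 0 (Buchberger's first criterion).
S(f_3,h_6): lcm = xy. S = -16/15x + 16/15.
  leading term x: subtract (-64)·h_5 from -16/15x + 16/15 → -112y - 112
  leading term y: subtract (112/113)·h_6 from -112y - 112 → 0
  remainder 0.

S(f_4,h_6): lcm = xy. S = x + 1/4y - 3/4.
  leading term x: subtract (60)·h_5 from x + 1/4y - 3/4 → 421/4y + 421/4
  leading term y: subtract (-421/452)·h_6 from 421/4y + 421/4 → 0
  remainder 0.

S(h_5,h_6): leading monomials are coprime, so the S-polynomial reduces to 0 (Buchberger's first criterion).
Every S-polynomial of the final basis reduces to 0, so we have a Gröbner basis.
Inter-reduce: drop elements whose leading term is divisible by another's, tail-reduce, and make monic.
Reduced Gröbner basis: {x - 1, y + 1}.
Label its elements g_1 = x - 1, g_2 = y + 1.

Reduce p = 5x^2 + 7xy - 4x + y + 7 modulo G:
  leading term x^2: subtract (5x)·g_1 from 5x^2 + 7xy - 4x + y + 7 → 7xy + x + y + 7
  leading term xy: subtract (7y)·g_1 from 7xy + x + y + 7 → x + 8y + 7
  leading term x: subtract (1)·g_1 from x + 8y + 7 → 8y + 8
  leading term y: subtract (8)·g_2 from 8y + 8 → 0
  normal form = 0.
Since the normal form is 0, p ∈ I.

5x^2 + 7xy - 4x + y + 7 lies in I (it reduces to 0).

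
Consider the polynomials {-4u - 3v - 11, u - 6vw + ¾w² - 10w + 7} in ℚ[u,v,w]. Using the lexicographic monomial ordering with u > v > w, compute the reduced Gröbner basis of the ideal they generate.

f_1 = -4u - 3v - 11, LT = u.
f_2 = u - 6vw + ¾w² - 10w + 7, LT = u.

S(f_1,f_2): lcm = u. S = 6vw + ¾v - ¾w² + 10w - 17/4.
  reduce S modulo (f_1, f_2):
  remainder 6vw + ¾v - ¾w² + 10w - 17/4 ≠ 0; add g_3 = 6vw + ¾v - ¾w² + 10w - 17/4 to the basis.

The other S-polynomials (S(f_1,g_3), S(f_2,g_3)) all reduce to 0 modulo the current basis, so we have a Gröbner basis.
Inter-reduce: drop elements whose leading term is divisible by another's, tail-reduce, and make monic.

G = {u + ¾v + 11/4, vw + ⅛v - ⅛w² + 5/3w - 17/24}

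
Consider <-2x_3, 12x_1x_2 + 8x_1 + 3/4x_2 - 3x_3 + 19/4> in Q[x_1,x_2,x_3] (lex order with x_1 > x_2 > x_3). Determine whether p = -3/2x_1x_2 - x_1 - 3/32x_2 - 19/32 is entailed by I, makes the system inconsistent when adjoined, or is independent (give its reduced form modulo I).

First compute the reduced Gröbner basis of I by Buchberger's algorithm.
f_1 = -2x_3, LT = x_3.
f_2 = 12x_1x_2 + 8x_1 + 3/4x_2 - 3x_3 + 19/4, LT = x_1x_2.

The S-polynomials (S(f_1,f_2)) all reduce to 0 modulo the current basis, so we have a Gröbner basis.
Inter-reduce: drop elements whose leading term is divisible by another's, tail-reduce, and make monic.
Reduced Gröbner basis: {x_1x_2 + 2/3x_1 + 1/16x_2 + 19/48, x_3}.
Label its elements g_1 = x_1x_2 + 2/3x_1 + 1/16x_2 + 19/48, g_2 = x_3.

Reduce p = -3/2x_1x_2 - x_1 - 3/32x_2 - 19/32 modulo G:
  leading term x_1x_2: subtract (-3/2)·g_1 from -3/2x_1x_2 - x_1 - 3/32x_2 - 19/32 → 0
  normal form = 0.
Since the normal form is 0, p ∈ I.

The remainder on division by a Gröbner basis is unique — it is the normal form.

-3/2x_1x_2 - x_1 - 3/32x_2 - 19/32 lies in I (it reduces to 0).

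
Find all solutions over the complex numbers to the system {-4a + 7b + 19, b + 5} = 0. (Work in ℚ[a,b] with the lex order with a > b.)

{(-4, -5)}

Compute a lex Gröbner basis by Buchberger's algorithm.
f_1 = -4a + 7b + 19, LT = a.
f_2 = b + 5, LT = b.

S(f_1,f_2): leading monomials are coprime, so the S-polynomial reduces to 0 (Buchberger's first criterion).
Every S-polynomial of the final basis reduces to 0, so we have a Gröbner basis.
Inter-reduce: drop elements whose leading term is divisible by another's, tail-reduce, and make monic.
Reduced Gröbner basis: {a + 4, b + 5}.

From the last basis element, b + 5 = 0, so b takes values in {-5}. Each choice, substituted upward through the basis, yields the corresponding point(s) of the solution set.
  b = -5: the earlier basis element becomes a + 4 = 0, giving a = -4 — point (-4, -5).
Substituting each solution back into the original system confirms all equations vanish.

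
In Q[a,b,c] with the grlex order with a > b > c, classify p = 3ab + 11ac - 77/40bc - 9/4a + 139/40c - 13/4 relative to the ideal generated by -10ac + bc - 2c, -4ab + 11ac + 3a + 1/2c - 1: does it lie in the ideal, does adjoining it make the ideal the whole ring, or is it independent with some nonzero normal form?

Adjoining 3ab + 11ac - 77/40bc - 9/4a + 139/40c - 13/4 makes the ideal the whole ring: the system is inconsistent.

First compute the reduced Gröbner basis of I by Buchberger's algorithm.
f_1 = -10ac + bc - 2c, LT = ac.
f_2 = -4ab + 11ac + 3a + 1/2c - 1, LT = ab.

S(f_1,f_2): lcm = abc. S = 11/4ac^2 - 1/10b^2c + 3/4ac + 1/5bc + 1/8c^2 - 1/4c.
  leading term ac^2: subtract (-11/40c)·f_1 from 11/4ac^2 - 1/10b^2c + 3/4ac + 1/5bc + 1/8c^2 - 1/4c → -1/10b^2c + 11/40bc^2 + 3/4ac + 1/5bc - 17/40c^2 - 1/4c
  leading term b^2c: no divisor's leading term divides it; move -1/10b^2c to the remainder.
  leading term bc^2: no divisor's leading term divides it; move 11/40bc^2 to the remainder.
  leading term ac: subtract (-3/40)·f_1 from 3/4ac + 1/5bc - 17/40c^2 - 1/4c → 11/40bc - 17/40c^2 - 2/5c
  leading term bc: no divisor's leading term divides it; move 11/40bc to the remainder.
  leading term c^2: no divisor's leading term divides it; move -17/40c^2 to the remainder.
  leading term c: no divisor's leading term divides it; move -2/5c to the remainder.
  remainder -1/10b^2c + 11/40bc^2 + 11/40bc - 17/40c^2 - 2/5c ≠ 0; add h_3 = -1/10b^2c + 11/40bc^2 + 11/40bc - 17/40c^2 - 2/5c to the basis.

The other S-polynomials (S(f_1,h_3), S(f_2,h_3)) all reduce to 0 modulo the current basis, so we have a Gröbner basis.
Inter-reduce: drop elements whose leading term is divisible by another's, tail-reduce, and make monic.
Reduced Gröbner basis: {b^2c - 11/4bc^2 - 11/4bc + 17/4c^2 + 4c, ab - 11/40bc - 3/4a + 17/40c + 1/4, ac - 1/10bc + 1/5c}.
Label its elements g_1 = b^2c - 11/4bc^2 - 11/4bc + 17/4c^2 + 4c, g_2 = ab - 11/40bc - 3/4a + 17/40c + 1/4, g_3 = ac - 1/10bc + 1/5c.

Reduce p = 3ab + 11ac - 77/40bc - 9/4a + 139/40c - 13/4 modulo G:
  leading term ab: subtract (3)·g_2 from 3ab + 11ac - 77/40bc - 9/4a + 139/40c - 13/4 → 11ac - 11/10bc + 11/5c - 4
  leading term ac: subtract (11)·g_3 from 11ac - 11/10bc + 11/5c - 4 → -4
  leading term 1: no divisor's leading term divides it; move -4 to the remainder.
  normal form = -4.
The normal form is nonzero, so p ∉ I. Since p minus its normal form lies in I, I + (p) = I + (r) where r = -4; decide whether this ideal is the whole ring.
Here r = -4 is a nonzero constant, hence a unit: 1 ∈ I + (p), the Gröbner basis of I + (p) is {1}, and the enlarged system has no common solution — adjoining p is inconsistent.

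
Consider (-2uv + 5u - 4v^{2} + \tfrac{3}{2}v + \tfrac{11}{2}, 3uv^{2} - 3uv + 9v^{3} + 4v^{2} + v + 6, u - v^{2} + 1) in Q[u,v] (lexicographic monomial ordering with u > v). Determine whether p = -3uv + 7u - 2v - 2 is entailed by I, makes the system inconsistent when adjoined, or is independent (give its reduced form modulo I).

-3uv + 7u - 2v - 2 lies in I (it reduces to 0).

First compute the reduced Gröbner basis of I by Buchberger's algorithm.
f_1 = -2uv + 5u - 4v^{2} + \tfrac{3}{2}v + \tfrac{11}{2}, LT = uv.
f_2 = 3uv^{2} - 3uv + 9v^{3} + 4v^{2} + v + 6, LT = uv^{2}.
f_3 = u - v^{2} + 1, LT = u.

S(f_1,f_2): lcm = uv^{2}. S = -\tfrac{3}{2}uv - v^{3} - \tfrac{25}{12}v^{2} - \tfrac{37}{12}v - 2.
  reduce S modulo (f_1, f_2, f_3):
  remainder -v^{3} - \tfrac{17}{6}v^{2} - \tfrac{101}{24}v - \tfrac{19}{8} ≠ 0; add h_4 = -v^{3} - \tfrac{17}{6}v^{2} - \tfrac{101}{24}v - \tfrac{19}{8} to the basis.

S(f_1,f_3): lcm = uv. S = -\tfrac{5}{2}u + v^{3} + 2v^{2} - \tfrac{7}{4}v - \tfrac{11}{4}.
  reduce S modulo (f_1, f_2, f_3, h_4):
  remainder -\tfrac{10}{3}v^{2} - \tfrac{143}{24}v - \tfrac{21}{8} ≠ 0; add h_5 = -\tfrac{10}{3}v^{2} - \tfrac{143}{24}v - \tfrac{21}{8} to the basis.

S(f_2,f_3): lcm = uv^{2}. S = -uv + v^{4} + 3v^{3} + \tfrac{1}{3}v^{2} + \tfrac{1}{3}v + 2.
  reduce S modulo (f_1, f_2, f_3, h_4, h_5):
  remainder \tfrac{9929}{1920}v + \tfrac{9929}{1920} ≠ 0; add h_6 = \tfrac{9929}{1920}v + \tfrac{9929}{1920} to the basis.

The other S-polynomials (S(f_1,h_4), S(f_2,h_4), S(f_3,h_4), S(f_1,h_5), S(f_2,h_5), S(f_3,h_5), S(h_4,h_5), S(f_1,h_6), S(f_2,h_6), S(f_3,h_6), S(h_4,h_6), S(h_5,h_6)) all reduce to 0 modulo the current basis, so we have a Gröbner basis.
Inter-reduce: drop elements whose leading term is divisible by another's, tail-reduce, and make monic.
Reduced Gröbner basis: {u, v + 1}.
Label its elements g_1 = u, g_2 = v + 1.

Reduce p = -3uv + 7u - 2v - 2 modulo G:
  leading term uv: subtract (-3v)·g_1 from -3uv + 7u - 2v - 2 → 7u - 2v - 2
  leading term u: subtract (7)·g_1 from 7u - 2v - 2 → -2v - 2
  leading term v: subtract (-2)·g_2 from -2v - 2 → 0
  normal form = 0.
Since the normal form is 0, p ∈ I.

Ideal membership is decidable via reduction modulo a Gröbner basis.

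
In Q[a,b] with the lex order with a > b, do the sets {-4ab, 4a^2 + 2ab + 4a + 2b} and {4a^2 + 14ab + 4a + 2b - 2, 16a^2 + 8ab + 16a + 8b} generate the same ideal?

No, the ideals differ.

Equality of ideals is decidable: compute both reduced Gröbner bases (unique for the ordering) and check whether they agree.
Buchberger on the first generating set:
f_1 = -4ab, LT = ab.
f_2 = 4a^2 + 2ab + 4a + 2b, LT = a^2.

S(f_1,f_2): lcm = a^2b. S = -1/2ab^2 - ab - 1/2b^2.
  reduce S modulo (f_1, f_2):
  remainder -1/2b^2 ≠ 0; add g_3 = -1/2b^2 to the basis.

The other S-polynomials (S(f_1,g_3), S(f_2,g_3)) all reduce to 0 modulo the current basis, so we have a Gröbner basis.
Inter-reduce: drop elements whose leading term is divisible by another's, tail-reduce, and make monic.
Reduced Gröbner basis: {a^2 + a + 1/2b, ab, b^2}.

Buchberger on the second generating set:
h_1 = 4a^2 + 14ab + 4a + 2b - 2, LT = a^2.
h_2 = 16a^2 + 8ab + 16a + 8b, LT = a^2.

S(h_1,h_2): lcm = a^2. S = 3ab - 1/2.
  reduce S modulo (h_1, h_2):
  remainder 3ab - 1/2 ≠ 0; add k_3 = 3ab - 1/2 to the basis.

S(h_1,k_3): lcm = a^2b. S = 7/2ab^2 + ab + 1/6a + 1/2b^2 - 1/2b.
  reduce S modulo (h_1, h_2, k_3):
  remainder 1/6a + 1/2b^2 + 1/12b + 1/6 ≠ 0; add k_4 = 1/6a + 1/2b^2 + 1/12b + 1/6 to the basis.

S(k_3,k_4): lcm = ab. S = -3b^3 - 1/2b^2 - b - 1/6.
  reduce S modulo (h_1, h_2, k_3, k_4):
  remainder -3b^3 - 1/2b^2 - b - 1/6 ≠ 0; add k_5 = -3b^3 - 1/2b^2 - b - 1/6 to the basis.

The other S-polynomials (S(h_2,k_3), S(h_1,k_4), S(h_2,k_4), S(h_1,k_5), S(h_2,k_5), S(k_3,k_5), S(k_4,k_5)) all reduce to 0 modulo the current basis, so we have a Gröbner basis.
Inter-reduce: drop elements whose leading term is divisible by another's, tail-reduce, and make monic.
Reduced Gröbner basis: {a + 3b^2 + 1/2b + 1, b^3 + 1/6b^2 + 1/3b + 1/18}.

These differ, so the ideals are not equal.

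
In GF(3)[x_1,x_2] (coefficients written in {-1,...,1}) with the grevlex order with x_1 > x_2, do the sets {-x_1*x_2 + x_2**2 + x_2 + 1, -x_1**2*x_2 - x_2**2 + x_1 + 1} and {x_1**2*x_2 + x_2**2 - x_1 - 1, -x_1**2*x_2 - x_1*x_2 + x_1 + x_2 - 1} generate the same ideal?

Equality of ideals is decidable: compute both reduced Gröbner bases (unique for the ordering) and check whether they agree.
Buchberger on the first generating set:
f_1 = -x_1*x_2 + x_2**2 + x_2 + 1, LT = x_1*x_2.
f_2 = -x_1**2*x_2 - x_2**2 + x_1 + 1, LT = x_1**2*x_2.

S(f_1,f_2): lcm = x_1**2*x_2. S = -x_1*x_2**2 - x_1*x_2 - x_2**2 + 1.
  leading term x_1*x_2**2: subtract (x_2)·f_1 from -x_1*x_2**2 - x_1*x_2 - x_2**2 + 1 → -x_2**3 - x_1*x_2 + x_2**2 - x_2 + 1
  leading term x_2**3: no divisor's leading term divides it; move -x_2**3 to the remainder.
  leading term x_1*x_2: subtract (1)·f_1 from -x_1*x_2 + x_2**2 - x_2 + 1 → x_2
  leading term x_2: no divisor's leading term divides it; move x_2 to the remainder.
  remainder -x_2**3 + x_2 ≠ 0; add g_3 = -x_2**3 + x_2 to the basis.

S(f_1,g_3): lcm = x_1*x_2**3. S = -x_2**4 - x_2**3 + x_1*x_2 - x_2**2.
  leading term x_2**4: subtract (x_2)·g_3 from -x_2**4 - x_2**3 + x_1*x_2 - x_2**2 → -x_2**3 + x_1*x_2 + x_2**2
  leading term x_2**3: subtract (1)·g_3 from -x_2**3 + x_1*x_2 + x_2**2 → x_1*x_2 + x_2**2 - x_2
  leading term x_1*x_2: subtract (-1)·f_1 from x_1*x_2 + x_2**2 - x_2 → -x_2**2 + 1
  leading term x_2**2: no divisor's leading term divides it; move -x_2**2 to the remainder.
  leading term 1: no divisor's leading term divides it; move 1 to the remainder.
  remainder -x_2**2 + 1 ≠ 0; add g_4 = -x_2**2 + 1 to the basis.

S(f_2,g_3): lcm = x_1**2*x_2**3. S = x_2**4 + x_1**2*x_2 - x_1*x_2**2 - x_2**2.
  leading term x_2**4: subtract (-x_2)·g_3 from x_2**4 + x_1**2*x_2 - x_1*x_2**2 - x_2**2 → x_1**2*x_2 - x_1*x_2**2
  leading term x_1**2*x_2: subtract (-x_1)·f_1 from x_1**2*x_2 - x_1*x_2**2 → x_1*x_2 + x_1
  leading term x_1*x_2: subtract (-1)·f_1 from x_1*x_2 + x_1 → x_2**2 + x_1 + x_2 + 1
  leading term x_2**2: subtract (-1)·g_4 from x_2**2 + x_1 + x_2 + 1 → x_1 + x_2 - 1
  leading term x_1: no divisor's leading term divides it; move x_1 to the remainder.
  leading term x_2: no divisor's leading term divides it; move x_2 to the remainder.
  leading term 1: no divisor's leading term divides it; move -1 to the remainder.
  remainder x_1 + x_2 - 1 ≠ 0; add g_5 = x_1 + x_2 - 1 to the basis.

The other S-polynomials (S(f_1,g_4), S(f_2,g_4), S(g_3,g_4), S(f_1,g_5), S(f_2,g_5), S(g_3,g_5), S(g_4,g_5)) all reduce to 0 modulo the current basis, so we have a Gröbner basis.
Inter-reduce: drop elements whose leading term is divisible by another's, tail-reduce, and make monic.
Reduced Gröbner basis: {x_2**2 - 1, x_1 + x_2 - 1}.

Buchberger on the second generating set:
h_1 = x_1**2*x_2 + x_2**2 - x_1 - 1, LT = x_1**2*x_2.
h_2 = -x_1**2*x_2 - x_1*x_2 + x_1 + x_2 - 1, LT = x_1**2*x_2.

S(h_1,h_2): lcm = x_1**2*x_2. S = -x_1*x_2 + x_2**2 + x_2 + 1.
  leading term x_1*x_2: no divisor's leading term divides it; move -x_1*x_2 to the remainder.
  leading term x_2**2: no divisor's leading term divides it; move x_2**2 to the remainder.
  leading term x_2: no divisor's leading term divides it; move x_2 to the remainder.
  leading term 1: no divisor's leading term divides it; move 1 to the remainder.
  remainder -x_1*x_2 + x_2**2 + x_2 + 1 ≠ 0; add k_3 = -x_1*x_2 + x_2**2 + x_2 + 1 to the basis.

S(h_1,k_3): lcm = x_1**2*x_2. S = x_1*x_2**2 + x_1*x_2 + x_2**2 - 1.
  leading term x_1*x_2**2: subtract (-x_2)·k_3 from x_1*x_2**2 + x_1*x_2 + x_2**2 - 1 → x_2**3 + x_1*x_2 - x_2**2 + x_2 - 1
  leading term x_2**3: no divisor's leading term divides it; move x_2**3 to the remainder.
  leading term x_1*x_2: subtract (-1)·k_3 from x_1*x_2 - x_2**2 + x_2 - 1 → -x_2
  leading term x_2: no divisor's leading term divides it; move -x_2 to the remainder.
  remainder x_2**3 - x_2 ≠ 0; add k_4 = x_2**3 - x_2 to the basis.

S(h_1,k_4): lcm = x_1**2*x_2**3. S = x_2**4 + x_1**2*x_2 - x_1*x_2**2 - x_2**2.
  leading term x_2**4: subtract (x_2)·k_4 from x_2**4 + x_1**2*x_2 - x_1*x_2**2 - x_2**2 → x_1**2*x_2 - x_1*x_2**2
  leading term x_1**2*x_2: subtract (1)·h_1 from x_1**2*x_2 - x_1*x_2**2 → -x_1*x_2**2 - x_2**2 + x_1 + 1
  leading term x_1*x_2**2: subtract (x_2)·k_3 from -x_1*x_2**2 - x_2**2 + x_1 + 1 → -x_2**3 + x_2**2 + x_1 - x_2 + 1
  leading term x_2**3: subtract (-1)·k_4 from -x_2**3 + x_2**2 + x_1 - x_2 + 1 → x_2**2 + x_1 + x_2 + 1
  leading term x_2**2: no divisor's leading term divides it; move x_2**2 to the remainder.
  leading term x_1: no divisor's leading term divides it; move x_1 to the remainder.
  leading term x_2: no divisor's leading term divides it; move x_2 to the remainder.
  leading term 1: no divisor's leading term divides it; move 1 to the remainder.
  remainder x_2**2 + x_1 + x_2 + 1 ≠ 0; add k_5 = x_2**2 + x_1 + x_2 + 1 to the basis.

S(k_3,k_4): lcm = x_1*x_2**3. S = -x_2**4 - x_2**3 + x_1*x_2 - x_2**2.
  leading term x_2**4: subtract (-x_2)·k_4 from -x_2**4 - x_2**3 + x_1*x_2 - x_2**2 → -x_2**3 + x_1*x_2 + x_2**2
  leading term x_2**3: subtract (-1)·k_4 from -x_2**3 + x_1*x_2 + x_2**2 → x_1*x_2 + x_2**2 - x_2
  leading term x_1*x_2: subtract (-1)·k_3 from x_1*x_2 + x_2**2 - x_2 → -x_2**2 + 1
  leading term x_2**2: subtract (-1)·k_5 from -x_2**2 + 1 → x_1 + x_2 - 1
  leading term x_1: no divisor's leading term divides it; move x_1 to the remainder.
  leading term x_2: no divisor's leading term divides it; move x_2 to the remainder.
  leading term 1: no divisor's leading term divides it; move -1 to the remainder.
  remainder x_1 + x_2 - 1 ≠ 0; add k_6 = x_1 + x_2 - 1 to the basis.

The other S-polynomials (S(h_2,k_3), S(h_2,k_4), S(h_1,k_5), S(h_2,k_5), S(k_3,k_5), S(k_4,k_5), S(h_1,k_6), S(h_2,k_6), S(k_3,k_6), S(k_4,k_6), S(k_5,k_6)) all reduce to 0 modulo the current basis, so we have a Gröbner basis.
Inter-reduce: drop elements whose leading term is divisible by another's, tail-reduce, and make monic.
Reduced Gröbner basis: {x_2**2 - 1, x_1 + x_2 - 1}.

These coincide, so the ideals are equal.

Yes, the ideals are equal.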